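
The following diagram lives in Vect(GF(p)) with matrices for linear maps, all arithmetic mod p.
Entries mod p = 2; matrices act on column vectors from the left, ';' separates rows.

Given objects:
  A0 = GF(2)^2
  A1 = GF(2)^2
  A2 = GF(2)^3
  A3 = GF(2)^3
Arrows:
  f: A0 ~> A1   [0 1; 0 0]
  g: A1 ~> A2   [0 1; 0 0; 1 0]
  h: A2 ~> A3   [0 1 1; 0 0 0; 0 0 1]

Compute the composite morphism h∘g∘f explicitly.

Answer: [0 1; 0 0; 0 1]

Work:
  e0=[1,0] f~>[0,0] g~>[0,0,0] h~>[0,0,0]
  e1=[0,1] f~>[1,0] g~>[0,0,1] h~>[1,0,1]
⟦path⟧: [0 1; 0 0; 0 1]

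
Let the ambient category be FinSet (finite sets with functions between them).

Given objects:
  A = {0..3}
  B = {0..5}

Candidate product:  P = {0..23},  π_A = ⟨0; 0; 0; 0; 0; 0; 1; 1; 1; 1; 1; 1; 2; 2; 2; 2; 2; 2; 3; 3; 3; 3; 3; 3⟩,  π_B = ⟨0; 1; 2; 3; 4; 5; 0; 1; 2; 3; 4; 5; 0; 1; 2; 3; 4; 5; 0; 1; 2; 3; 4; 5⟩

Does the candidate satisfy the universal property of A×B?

Answer: VALID PRODUCT

Trace:
|A|·|B| = 4·6 = 24;  |P| = 24
Check the pairing map k ↦ (π_A(k), π_B(k)):
  0 ↦ (0,0)
  1 ↦ (0,1)
  2 ↦ (0,2)
  3 ↦ (0,3)
  4 ↦ (0,4)
  5 ↦ (0,5)
  6 ↦ (1,0)
  7 ↦ (1,1)
  8 ↦ (1,2)
  9 ↦ (1,3)
  10 ↦ (1,4)
  11 ↦ (1,5)
  12 ↦ (2,0)
  13 ↦ (2,1)
  14 ↦ (2,2)
  15 ↦ (2,3)
  16 ↦ (2,4)
  17 ↦ (2,5)
  18 ↦ (3,0)
  19 ↦ (3,1)
  20 ↦ (3,2)
  21 ↦ (3,3)
  22 ↦ (3,4)
  23 ↦ (3,5)
distinct pairs in image: 24 / 24 needed
  → bijection onto A×B; projections well-typed.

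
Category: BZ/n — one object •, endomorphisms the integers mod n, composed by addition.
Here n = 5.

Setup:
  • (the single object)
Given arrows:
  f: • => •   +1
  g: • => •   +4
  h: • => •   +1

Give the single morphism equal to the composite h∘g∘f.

Answer: +1

Trace:
  0 +1≡1 +4≡0 +1≡1  (mod 5)
composite: +1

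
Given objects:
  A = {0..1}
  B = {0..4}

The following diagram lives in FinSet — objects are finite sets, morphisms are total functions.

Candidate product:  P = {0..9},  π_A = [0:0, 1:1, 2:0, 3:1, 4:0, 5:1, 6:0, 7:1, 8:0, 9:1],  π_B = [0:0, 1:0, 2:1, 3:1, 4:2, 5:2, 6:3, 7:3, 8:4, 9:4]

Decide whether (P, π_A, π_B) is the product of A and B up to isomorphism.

Answer: VALID PRODUCT

Trace:
|A|·|B| = 2·5 = 10;  |P| = 10
Check the pairing map k ↦ (π_A(k), π_B(k)):
  0 : (0,0)
  1 : (1,0)
  2 : (0,1)
  3 : (1,1)
  4 : (0,2)
  5 : (1,2)
  6 : (0,3)
  7 : (1,3)
  8 : (0,4)
  9 : (1,4)
distinct pairs in image: 10 / 10 needed
  → bijection onto A×B; projections well-typed.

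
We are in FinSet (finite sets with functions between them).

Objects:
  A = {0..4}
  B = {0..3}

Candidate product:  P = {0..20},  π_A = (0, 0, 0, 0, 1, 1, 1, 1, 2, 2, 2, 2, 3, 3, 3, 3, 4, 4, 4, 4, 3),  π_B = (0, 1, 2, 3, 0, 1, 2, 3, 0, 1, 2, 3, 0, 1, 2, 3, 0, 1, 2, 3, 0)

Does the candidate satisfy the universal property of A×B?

|A|·|B| = 5·4 = 20;  |P| = 21
  → cardinalities differ; no bijection possible.

Answer: NOT A VALID PRODUCT — |P|=21 ≠ |A|·|B|=20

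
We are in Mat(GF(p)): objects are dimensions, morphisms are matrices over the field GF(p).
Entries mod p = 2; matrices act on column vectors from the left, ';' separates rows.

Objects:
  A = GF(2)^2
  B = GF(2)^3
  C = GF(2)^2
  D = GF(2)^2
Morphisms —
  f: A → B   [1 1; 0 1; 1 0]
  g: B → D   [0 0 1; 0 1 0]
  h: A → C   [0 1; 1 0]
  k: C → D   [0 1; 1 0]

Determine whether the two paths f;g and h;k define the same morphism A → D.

Answer: COMMUTES

Derivation:
Path 1 = f;g:
  e0=[1,0] f→[1,0,1] g→[1,0]
  e1=[0,1] f→[1,1,0] g→[0,1]
  composite₁ = [1 0; 0 1]
Path 2 = h;k:
  e0=[1,0] h→[0,1] k→[1,0]
  e1=[0,1] h→[1,0] k→[0,1]
  composite₂ = [1 0; 0 1]
Equal? same morphism ✓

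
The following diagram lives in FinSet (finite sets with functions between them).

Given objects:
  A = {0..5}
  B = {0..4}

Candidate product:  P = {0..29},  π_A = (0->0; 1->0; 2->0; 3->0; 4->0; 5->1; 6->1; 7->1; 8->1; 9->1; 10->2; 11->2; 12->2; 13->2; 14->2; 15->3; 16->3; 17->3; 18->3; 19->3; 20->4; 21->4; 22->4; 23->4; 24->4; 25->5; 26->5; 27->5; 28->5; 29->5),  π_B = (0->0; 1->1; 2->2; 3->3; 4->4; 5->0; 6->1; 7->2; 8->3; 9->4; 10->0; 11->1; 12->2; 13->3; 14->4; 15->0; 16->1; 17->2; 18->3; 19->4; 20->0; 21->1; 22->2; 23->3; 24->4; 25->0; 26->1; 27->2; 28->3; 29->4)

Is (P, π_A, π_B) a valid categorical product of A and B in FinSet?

|A|·|B| = 6·5 = 30;  |P| = 30
Check the pairing map k ↦ (π_A(k), π_B(k)):
  0 -> (0,0)
  1 -> (0,1)
  2 -> (0,2)
  3 -> (0,3)
  4 -> (0,4)
  5 -> (1,0)
  6 -> (1,1)
  7 -> (1,2)
  8 -> (1,3)
  9 -> (1,4)
  10 -> (2,0)
  11 -> (2,1)
  12 -> (2,2)
  13 -> (2,3)
  14 -> (2,4)
  15 -> (3,0)
  16 -> (3,1)
  17 -> (3,2)
  18 -> (3,3)
  19 -> (3,4)
  20 -> (4,0)
  21 -> (4,1)
  22 -> (4,2)
  23 -> (4,3)
  24 -> (4,4)
  25 -> (5,0)
  26 -> (5,1)
  27 -> (5,2)
  28 -> (5,3)
  29 -> (5,4)
distinct pairs in image: 30 / 30 needed
  → bijection onto A×B; projections well-typed.

Answer: VALID PRODUCT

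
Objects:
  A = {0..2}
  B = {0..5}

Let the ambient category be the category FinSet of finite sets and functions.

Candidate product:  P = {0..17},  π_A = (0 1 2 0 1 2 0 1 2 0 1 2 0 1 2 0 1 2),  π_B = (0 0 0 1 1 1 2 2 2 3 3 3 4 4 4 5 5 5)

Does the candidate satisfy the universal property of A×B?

|A|·|B| = 3·6 = 18;  |P| = 18
Check the pairing map k ↦ (π_A(k), π_B(k)):
  0 : (0,0)
  1 : (1,0)
  2 : (2,0)
  3 : (0,1)
  4 : (1,1)
  5 : (2,1)
  6 : (0,2)
  7 : (1,2)
  8 : (2,2)
  9 : (0,3)
  10 : (1,3)
  11 : (2,3)
  12 : (0,4)
  13 : (1,4)
  14 : (2,4)
  15 : (0,5)
  16 : (1,5)
  17 : (2,5)
distinct pairs in image: 18 / 18 needed
  → bijection onto A×B; projections well-typed.

Answer: VALID PRODUCT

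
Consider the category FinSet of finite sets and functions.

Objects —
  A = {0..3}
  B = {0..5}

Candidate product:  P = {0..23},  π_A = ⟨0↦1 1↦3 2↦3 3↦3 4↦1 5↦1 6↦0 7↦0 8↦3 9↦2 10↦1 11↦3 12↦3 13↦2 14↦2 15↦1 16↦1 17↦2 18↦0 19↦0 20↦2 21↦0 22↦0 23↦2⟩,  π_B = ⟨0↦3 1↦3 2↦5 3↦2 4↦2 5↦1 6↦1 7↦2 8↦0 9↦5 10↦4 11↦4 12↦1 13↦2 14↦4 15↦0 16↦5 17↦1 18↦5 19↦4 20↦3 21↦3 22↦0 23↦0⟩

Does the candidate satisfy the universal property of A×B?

|A|·|B| = 4·6 = 24;  |P| = 24
Check the pairing map k ↦ (π_A(k), π_B(k)):
  0 ↦ (1,3)
  1 ↦ (3,3)
  2 ↦ (3,5)
  3 ↦ (3,2)
  4 ↦ (1,2)
  5 ↦ (1,1)
  6 ↦ (0,1)
  7 ↦ (0,2)
  8 ↦ (3,0)
  9 ↦ (2,5)
  10 ↦ (1,4)
  11 ↦ (3,4)
  12 ↦ (3,1)
  13 ↦ (2,2)
  14 ↦ (2,4)
  15 ↦ (1,0)
  16 ↦ (1,5)
  17 ↦ (2,1)
  18 ↦ (0,5)
  19 ↦ (0,4)
  20 ↦ (2,3)
  21 ↦ (0,3)
  22 ↦ (0,0)
  23 ↦ (2,0)
distinct pairs in image: 24 / 24 needed
  → bijection onto A×B; projections well-typed.

Answer: VALID PRODUCT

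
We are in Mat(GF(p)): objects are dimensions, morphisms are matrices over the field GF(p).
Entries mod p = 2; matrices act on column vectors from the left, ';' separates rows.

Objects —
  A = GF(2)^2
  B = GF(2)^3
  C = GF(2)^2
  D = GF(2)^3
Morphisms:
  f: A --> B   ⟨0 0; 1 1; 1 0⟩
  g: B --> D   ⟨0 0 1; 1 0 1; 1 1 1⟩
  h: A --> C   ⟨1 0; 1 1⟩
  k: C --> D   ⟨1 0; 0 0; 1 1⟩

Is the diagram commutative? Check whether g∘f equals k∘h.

1) trace f;g:
  e0=[1,0] f-->[0,1,1] g-->[1,1,0]
  e1=[0,1] f-->[0,1,0] g-->[0,0,1]
  result₁ = ⟨1 0; 1 0; 0 1⟩
2) trace h;k:
  e0=[1,0] h-->[1,1] k-->[1,0,0]
  e1=[0,1] h-->[0,1] k-->[0,0,1]
  result₂ = ⟨1 0; 0 0; 0 1⟩
Equal? differ; not commutative

Answer: DOES NOT COMMUTE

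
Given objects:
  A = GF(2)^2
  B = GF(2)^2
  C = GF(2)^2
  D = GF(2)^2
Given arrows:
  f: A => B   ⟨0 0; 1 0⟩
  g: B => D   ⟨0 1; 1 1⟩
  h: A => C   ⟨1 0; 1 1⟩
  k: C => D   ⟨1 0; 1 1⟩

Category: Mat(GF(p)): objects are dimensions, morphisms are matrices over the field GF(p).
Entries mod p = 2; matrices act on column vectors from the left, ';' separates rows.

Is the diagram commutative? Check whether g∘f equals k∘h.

Answer: DOES NOT COMMUTE

Work:
1) trace f;g:
  e0=(1,0) f=>(0,1) g=>(1,1)
  e1=(0,1) f=>(0,0) g=>(0,0)
  composite₁ = ⟨1 0; 1 0⟩
2) trace h;k:
  e0=(1,0) h=>(1,1) k=>(1,0)
  e1=(0,1) h=>(0,1) k=>(0,1)
  composite₂ = ⟨1 0; 0 1⟩
Equal? differ; not commutative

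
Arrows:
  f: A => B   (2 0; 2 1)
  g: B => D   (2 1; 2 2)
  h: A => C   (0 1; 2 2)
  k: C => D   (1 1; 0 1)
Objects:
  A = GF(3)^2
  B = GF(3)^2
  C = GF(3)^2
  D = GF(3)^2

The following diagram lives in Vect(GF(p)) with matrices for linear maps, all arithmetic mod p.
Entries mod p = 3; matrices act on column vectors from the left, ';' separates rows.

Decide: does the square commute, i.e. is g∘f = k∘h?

Answer: DOES NOT COMMUTE

Derivation:
1) trace f;g:
  e0=(1,0) f=>(2,2) g=>(0,2)
  e1=(0,1) f=>(0,1) g=>(1,2)
  composite₁ = (0 1; 2 2)
2) trace h;k:
  e0=(1,0) h=>(0,2) k=>(2,2)
  e1=(0,1) h=>(1,2) k=>(0,2)
  composite₂ = (2 0; 2 2)
Equal? NO — does not commute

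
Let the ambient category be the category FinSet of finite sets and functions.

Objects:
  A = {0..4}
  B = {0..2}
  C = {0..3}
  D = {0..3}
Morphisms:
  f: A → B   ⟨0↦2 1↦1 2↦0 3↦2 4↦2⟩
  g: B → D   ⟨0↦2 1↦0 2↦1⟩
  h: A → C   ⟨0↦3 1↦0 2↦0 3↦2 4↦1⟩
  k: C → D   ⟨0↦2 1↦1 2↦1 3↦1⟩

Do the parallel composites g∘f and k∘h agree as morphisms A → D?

Answer: DOES NOT COMMUTE

Work:
Path 1 = f;g:
  0 f→2 g→1
  1 f→1 g→0
  2 f→0 g→2
  3 f→2 g→1
  4 f→2 g→1
  result₁ = ⟨0↦1 1↦0 2↦2 3↦1 4↦1⟩
Path 2 = h;k:
  0 h→3 k→1
  1 h→0 k→2
  2 h→0 k→2
  3 h→2 k→1
  4 h→1 k→1
  result₂ = ⟨0↦1 1↦2 2↦2 3↦1 4↦1⟩
Equal? NO — does not commute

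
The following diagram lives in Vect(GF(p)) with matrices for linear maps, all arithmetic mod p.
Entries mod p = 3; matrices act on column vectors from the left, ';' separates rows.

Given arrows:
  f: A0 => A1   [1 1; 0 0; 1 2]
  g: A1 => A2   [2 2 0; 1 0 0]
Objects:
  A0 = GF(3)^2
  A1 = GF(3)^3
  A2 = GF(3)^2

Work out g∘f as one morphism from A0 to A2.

  e0=(1,0) f=>(1,0,1) g=>(2,1)
  e1=(0,1) f=>(1,0,2) g=>(2,1)
result: [2 2; 1 1]

Answer: [2 2; 1 1]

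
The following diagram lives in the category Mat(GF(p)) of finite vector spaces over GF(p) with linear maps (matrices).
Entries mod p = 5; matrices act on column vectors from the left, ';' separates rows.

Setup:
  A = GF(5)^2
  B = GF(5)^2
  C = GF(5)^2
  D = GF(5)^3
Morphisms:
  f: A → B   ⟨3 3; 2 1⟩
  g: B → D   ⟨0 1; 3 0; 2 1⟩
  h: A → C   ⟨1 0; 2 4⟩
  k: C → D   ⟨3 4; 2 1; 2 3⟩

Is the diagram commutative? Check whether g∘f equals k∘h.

Answer: DOES NOT COMMUTE

Work:
Path 1 = f;g:
  e0=[1,0] f→[3,2] g→[2,4,3]
  e1=[0,1] f→[3,1] g→[1,4,2]
  composite₁ = ⟨2 1; 4 4; 3 2⟩
Path 2 = h;k:
  e0=[1,0] h→[1,2] k→[1,4,3]
  e1=[0,1] h→[0,4] k→[1,4,2]
  composite₂ = ⟨1 1; 4 4; 3 2⟩
Equal? distinct morphisms ✗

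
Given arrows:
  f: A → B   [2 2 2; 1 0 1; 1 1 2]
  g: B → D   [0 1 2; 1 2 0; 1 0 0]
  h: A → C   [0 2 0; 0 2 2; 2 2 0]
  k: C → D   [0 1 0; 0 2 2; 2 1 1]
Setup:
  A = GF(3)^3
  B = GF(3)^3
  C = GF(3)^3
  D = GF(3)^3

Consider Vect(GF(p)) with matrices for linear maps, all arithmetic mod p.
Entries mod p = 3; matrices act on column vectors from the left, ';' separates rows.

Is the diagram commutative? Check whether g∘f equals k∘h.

Path 1 = f;g:
  e0=(1,0,0) f→(2,1,1) g→(0,1,2)
  e1=(0,1,0) f→(2,0,1) g→(2,2,2)
  e2=(0,0,1) f→(2,1,2) g→(2,1,2)
  result₁ = [0 2 2; 1 2 1; 2 2 2]
Path 2 = h;k:
  e0=(1,0,0) h→(0,0,2) k→(0,1,2)
  e1=(0,1,0) h→(2,2,2) k→(2,2,2)
  e2=(0,0,1) h→(0,2,0) k→(2,1,2)
  result₂ = [0 2 2; 1 2 1; 2 2 2]
Equal? YES — commutes

Answer: COMMUTES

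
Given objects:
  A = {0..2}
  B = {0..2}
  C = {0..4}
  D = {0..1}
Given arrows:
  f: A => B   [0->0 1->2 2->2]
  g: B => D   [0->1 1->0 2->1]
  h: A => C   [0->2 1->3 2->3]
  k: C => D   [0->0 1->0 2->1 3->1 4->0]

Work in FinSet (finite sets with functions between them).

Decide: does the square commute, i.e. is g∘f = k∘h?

Along f;g (path 1):
  0 f=>0 g=>1
  1 f=>2 g=>1
  2 f=>2 g=>1
  result₁ = [0->1 1->1 2->1]
Along h;k (path 2):
  0 h=>2 k=>1
  1 h=>3 k=>1
  2 h=>3 k=>1
  result₂ = [0->1 1->1 2->1]
Equal? same morphism ✓

Answer: COMMUTES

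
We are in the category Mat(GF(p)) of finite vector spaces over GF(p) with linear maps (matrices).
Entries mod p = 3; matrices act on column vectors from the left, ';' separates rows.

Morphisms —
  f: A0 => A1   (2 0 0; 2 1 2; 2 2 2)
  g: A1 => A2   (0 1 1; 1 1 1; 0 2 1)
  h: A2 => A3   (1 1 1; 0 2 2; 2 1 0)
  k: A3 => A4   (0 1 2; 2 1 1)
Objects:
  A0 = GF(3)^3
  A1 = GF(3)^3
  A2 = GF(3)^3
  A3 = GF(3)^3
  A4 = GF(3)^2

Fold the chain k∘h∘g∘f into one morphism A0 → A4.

  e0=(1,0,0) f=>(2,2,2) g=>(1,0,0) h=>(1,0,2) k=>(1,1)
  e1=(0,1,0) f=>(0,1,2) g=>(0,0,1) h=>(1,2,0) k=>(2,1)
  e2=(0,0,1) f=>(0,2,2) g=>(1,1,0) h=>(2,2,0) k=>(2,0)
composite: (1 2 2; 1 1 0)

Answer: (1 2 2; 1 1 0)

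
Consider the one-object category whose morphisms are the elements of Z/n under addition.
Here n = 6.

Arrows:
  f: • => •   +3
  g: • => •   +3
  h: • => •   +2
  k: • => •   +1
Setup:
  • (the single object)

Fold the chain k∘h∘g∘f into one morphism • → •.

  0 +3≡3 +3≡0 +2≡2 +1≡3  (mod 6)
⟦path⟧: +3

Answer: +3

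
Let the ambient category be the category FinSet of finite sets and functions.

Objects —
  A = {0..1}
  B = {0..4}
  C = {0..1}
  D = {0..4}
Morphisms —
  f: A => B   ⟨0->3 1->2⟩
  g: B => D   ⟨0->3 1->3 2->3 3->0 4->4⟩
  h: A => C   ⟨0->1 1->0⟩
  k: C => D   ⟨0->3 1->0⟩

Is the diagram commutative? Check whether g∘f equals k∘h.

Along f;g (path 1):
  0 f=>3 g=>0
  1 f=>2 g=>3
  result₁ = ⟨0->0 1->3⟩
Along h;k (path 2):
  0 h=>1 k=>0
  1 h=>0 k=>3
  result₂ = ⟨0->0 1->3⟩
Equal? YES — commutes

Answer: COMMUTES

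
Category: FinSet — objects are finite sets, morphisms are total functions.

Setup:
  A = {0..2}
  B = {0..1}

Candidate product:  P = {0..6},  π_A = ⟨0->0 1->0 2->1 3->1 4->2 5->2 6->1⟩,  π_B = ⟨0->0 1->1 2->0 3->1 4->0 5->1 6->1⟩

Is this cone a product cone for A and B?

|A|·|B| = 3·2 = 6;  |P| = 7
  → cardinalities differ; no bijection possible.

Answer: NOT A VALID PRODUCT — |P|=7 ≠ |A|·|B|=6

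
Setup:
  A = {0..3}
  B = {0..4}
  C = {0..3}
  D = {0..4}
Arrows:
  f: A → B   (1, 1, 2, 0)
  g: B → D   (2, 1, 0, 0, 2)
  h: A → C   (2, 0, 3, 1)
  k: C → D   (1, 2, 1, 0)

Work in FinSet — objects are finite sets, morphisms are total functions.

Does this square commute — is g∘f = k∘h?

Along f;g (path 1):
  0 f→1 g→1
  1 f→1 g→1
  2 f→2 g→0
  3 f→0 g→2
  result₁ = (1, 1, 0, 2)
Along h;k (path 2):
  0 h→2 k→1
  1 h→0 k→1
  2 h→3 k→0
  3 h→1 k→2
  result₂ = (1, 1, 0, 2)
Equal? YES — commutes

Answer: COMMUTES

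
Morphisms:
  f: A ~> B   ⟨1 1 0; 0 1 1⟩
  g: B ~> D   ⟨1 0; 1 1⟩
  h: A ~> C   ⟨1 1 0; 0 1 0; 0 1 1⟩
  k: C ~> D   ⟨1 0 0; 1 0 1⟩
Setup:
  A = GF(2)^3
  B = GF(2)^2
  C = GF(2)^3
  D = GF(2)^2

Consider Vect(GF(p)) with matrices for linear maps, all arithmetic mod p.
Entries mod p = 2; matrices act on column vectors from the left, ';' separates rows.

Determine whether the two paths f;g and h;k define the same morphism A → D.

Answer: COMMUTES

Trace:
Path 1 = f;g:
  e0=(1,0,0) f~>(1,0) g~>(1,1)
  e1=(0,1,0) f~>(1,1) g~>(1,0)
  e2=(0,0,1) f~>(0,1) g~>(0,1)
  result₁ = ⟨1 1 0; 1 0 1⟩
Path 2 = h;k:
  e0=(1,0,0) h~>(1,0,0) k~>(1,1)
  e1=(0,1,0) h~>(1,1,1) k~>(1,0)
  e2=(0,0,1) h~>(0,0,1) k~>(0,1)
  result₂ = ⟨1 1 0; 1 0 1⟩
Equal? equal; square commutes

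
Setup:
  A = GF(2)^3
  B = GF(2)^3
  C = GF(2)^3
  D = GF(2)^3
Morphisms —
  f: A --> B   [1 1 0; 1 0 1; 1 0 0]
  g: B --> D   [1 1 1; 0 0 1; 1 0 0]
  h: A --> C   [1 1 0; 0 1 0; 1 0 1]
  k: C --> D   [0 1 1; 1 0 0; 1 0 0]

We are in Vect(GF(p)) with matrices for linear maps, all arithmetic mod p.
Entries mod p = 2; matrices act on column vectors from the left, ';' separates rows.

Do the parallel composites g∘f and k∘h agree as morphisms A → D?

Path 1 = f;g:
  e0=⟨1,0,0⟩ f-->⟨1,1,1⟩ g-->⟨1,1,1⟩
  e1=⟨0,1,0⟩ f-->⟨1,0,0⟩ g-->⟨1,0,1⟩
  e2=⟨0,0,1⟩ f-->⟨0,1,0⟩ g-->⟨1,0,0⟩
  composite₁ = [1 1 1; 1 0 0; 1 1 0]
Path 2 = h;k:
  e0=⟨1,0,0⟩ h-->⟨1,0,1⟩ k-->⟨1,1,1⟩
  e1=⟨0,1,0⟩ h-->⟨1,1,0⟩ k-->⟨1,1,1⟩
  e2=⟨0,0,1⟩ h-->⟨0,0,1⟩ k-->⟨1,0,0⟩
  composite₂ = [1 1 1; 1 1 0; 1 1 0]
Equal? distinct morphisms ✗

Answer: DOES NOT COMMUTE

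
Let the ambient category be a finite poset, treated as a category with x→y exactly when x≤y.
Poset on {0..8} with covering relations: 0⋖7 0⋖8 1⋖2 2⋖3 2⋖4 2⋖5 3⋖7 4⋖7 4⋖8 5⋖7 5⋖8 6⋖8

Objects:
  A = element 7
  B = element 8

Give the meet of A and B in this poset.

Lower bounds of A=7 and B=8: {0,1,2,4,5}
  maximal lower bounds 0 and 4 are incomparable: neither 0⊑4 nor 4⊑0
→ no greatest lower bound exists

Answer: NO MEET EXISTS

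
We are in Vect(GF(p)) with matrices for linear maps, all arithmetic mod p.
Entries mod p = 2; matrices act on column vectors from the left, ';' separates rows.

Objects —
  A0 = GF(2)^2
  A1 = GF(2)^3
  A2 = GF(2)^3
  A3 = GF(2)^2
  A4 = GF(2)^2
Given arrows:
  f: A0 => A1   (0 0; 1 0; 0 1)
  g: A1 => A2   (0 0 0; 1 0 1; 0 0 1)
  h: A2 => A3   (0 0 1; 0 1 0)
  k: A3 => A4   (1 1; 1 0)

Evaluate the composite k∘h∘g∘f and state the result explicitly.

  e0=(1,0) f=>(0,1,0) g=>(0,0,0) h=>(0,0) k=>(0,0)
  e1=(0,1) f=>(0,0,1) g=>(0,1,1) h=>(1,1) k=>(0,1)
result: (0 0; 0 1)

Answer: (0 0; 0 1)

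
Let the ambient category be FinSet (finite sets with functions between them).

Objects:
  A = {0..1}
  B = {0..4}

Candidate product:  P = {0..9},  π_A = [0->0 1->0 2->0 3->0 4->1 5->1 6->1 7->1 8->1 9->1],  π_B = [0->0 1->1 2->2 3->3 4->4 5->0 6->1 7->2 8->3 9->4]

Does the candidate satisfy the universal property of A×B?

Answer: NOT A VALID PRODUCT — duplicate pair at indices 9,4

Trace:
|A|·|B| = 2·5 = 10;  |P| = 10
Check the pairing map k ↦ (π_A(k), π_B(k)):
  0 -> (0,0)
  1 -> (0,1)
  2 -> (0,2)
  3 -> (0,3)
  4 -> (1,4)
  5 -> (1,0)
  6 -> (1,1)
  7 -> (1,2)
  8 -> (1,3)
  9 -> (1,4)  ✗ repeats pair of k=4
distinct pairs in image: 9 / 10 needed
  → (1,4) hit at k=4 and k=9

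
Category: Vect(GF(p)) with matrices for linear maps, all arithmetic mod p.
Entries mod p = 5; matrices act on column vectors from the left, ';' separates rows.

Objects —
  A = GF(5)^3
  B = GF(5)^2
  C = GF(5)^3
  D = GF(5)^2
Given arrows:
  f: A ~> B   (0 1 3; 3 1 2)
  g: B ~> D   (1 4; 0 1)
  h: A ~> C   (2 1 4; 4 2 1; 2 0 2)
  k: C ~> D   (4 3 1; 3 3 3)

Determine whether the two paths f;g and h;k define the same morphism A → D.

Answer: DOES NOT COMMUTE

Work:
Path 1 = f;g:
  e0=⟨1,0,0⟩ f~>⟨0,3⟩ g~>⟨2,3⟩
  e1=⟨0,1,0⟩ f~>⟨1,1⟩ g~>⟨0,1⟩
  e2=⟨0,0,1⟩ f~>⟨3,2⟩ g~>⟨1,2⟩
  result₁ = (2 0 1; 3 1 2)
Path 2 = h;k:
  e0=⟨1,0,0⟩ h~>⟨2,4,2⟩ k~>⟨2,4⟩
  e1=⟨0,1,0⟩ h~>⟨1,2,0⟩ k~>⟨0,4⟩
  e2=⟨0,0,1⟩ h~>⟨4,1,2⟩ k~>⟨1,1⟩
  result₂ = (2 0 1; 4 4 1)
Equal? distinct morphisms ✗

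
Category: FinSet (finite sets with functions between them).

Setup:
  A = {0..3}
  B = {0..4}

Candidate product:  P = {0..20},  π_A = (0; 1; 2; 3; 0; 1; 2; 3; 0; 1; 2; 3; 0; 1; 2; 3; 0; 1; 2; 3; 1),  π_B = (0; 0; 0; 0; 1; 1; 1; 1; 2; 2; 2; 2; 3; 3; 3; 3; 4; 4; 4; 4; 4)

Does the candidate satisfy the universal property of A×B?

|A|·|B| = 4·5 = 20;  |P| = 21
  → cardinalities differ; no bijection possible.

Answer: NOT A VALID PRODUCT — |P|=21 ≠ |A|·|B|=20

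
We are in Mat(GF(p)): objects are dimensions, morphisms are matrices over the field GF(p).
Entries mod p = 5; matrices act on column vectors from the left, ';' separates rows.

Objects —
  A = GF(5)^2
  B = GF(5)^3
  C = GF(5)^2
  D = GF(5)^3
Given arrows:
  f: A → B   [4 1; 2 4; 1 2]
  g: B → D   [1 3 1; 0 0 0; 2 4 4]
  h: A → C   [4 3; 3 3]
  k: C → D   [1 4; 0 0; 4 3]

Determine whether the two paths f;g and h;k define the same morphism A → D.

Answer: COMMUTES

Trace:
Path 1 = f;g:
  e0=⟨1,0⟩ f→⟨4,2,1⟩ g→⟨1,0,0⟩
  e1=⟨0,1⟩ f→⟨1,4,2⟩ g→⟨0,0,1⟩
  result₁ = [1 0; 0 0; 0 1]
Path 2 = h;k:
  e0=⟨1,0⟩ h→⟨4,3⟩ k→⟨1,0,0⟩
  e1=⟨0,1⟩ h→⟨3,3⟩ k→⟨0,0,1⟩
  result₂ = [1 0; 0 0; 0 1]
Equal? YES — commutes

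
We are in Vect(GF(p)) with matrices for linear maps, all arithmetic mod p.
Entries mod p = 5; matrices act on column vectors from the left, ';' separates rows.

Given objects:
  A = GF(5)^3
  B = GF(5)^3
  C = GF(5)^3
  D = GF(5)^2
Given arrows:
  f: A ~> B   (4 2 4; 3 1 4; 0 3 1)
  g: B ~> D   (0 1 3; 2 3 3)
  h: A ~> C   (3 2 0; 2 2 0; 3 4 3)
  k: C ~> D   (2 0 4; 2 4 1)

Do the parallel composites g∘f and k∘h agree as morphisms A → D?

1) trace f;g:
  e0=[1,0,0] f~>[4,3,0] g~>[3,2]
  e1=[0,1,0] f~>[2,1,3] g~>[0,1]
  e2=[0,0,1] f~>[4,4,1] g~>[2,3]
  ⟦path⟧₁ = (3 0 2; 2 1 3)
2) trace h;k:
  e0=[1,0,0] h~>[3,2,3] k~>[3,2]
  e1=[0,1,0] h~>[2,2,4] k~>[0,1]
  e2=[0,0,1] h~>[0,0,3] k~>[2,3]
  ⟦path⟧₂ = (3 0 2; 2 1 3)
Equal? YES — commutes

Answer: COMMUTES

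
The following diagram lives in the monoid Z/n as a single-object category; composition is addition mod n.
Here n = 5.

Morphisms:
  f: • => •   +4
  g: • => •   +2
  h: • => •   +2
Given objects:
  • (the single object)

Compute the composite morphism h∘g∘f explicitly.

Answer: +3

Trace:
  0 +4≡4 +2≡1 +2≡3  (mod 5)
result: +3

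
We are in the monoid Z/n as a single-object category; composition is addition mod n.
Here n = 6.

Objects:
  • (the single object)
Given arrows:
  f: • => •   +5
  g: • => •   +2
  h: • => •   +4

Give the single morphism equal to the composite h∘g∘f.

  0 +5≡5 +2≡1 +4≡5  (mod 6)
⟦path⟧: +5

Answer: +5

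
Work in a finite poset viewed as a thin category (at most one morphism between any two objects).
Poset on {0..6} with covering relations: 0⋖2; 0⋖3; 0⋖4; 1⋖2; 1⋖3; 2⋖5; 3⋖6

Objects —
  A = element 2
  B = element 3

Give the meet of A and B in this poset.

Answer: NO MEET EXISTS

Work:
{x : x<=A ∧ x<=B} = {0,1}  (A=2, B=3)
  maximal lower bounds 0 and 1 are incomparable: neither 0<=1 nor 1<=0
→ no greatest lower bound exists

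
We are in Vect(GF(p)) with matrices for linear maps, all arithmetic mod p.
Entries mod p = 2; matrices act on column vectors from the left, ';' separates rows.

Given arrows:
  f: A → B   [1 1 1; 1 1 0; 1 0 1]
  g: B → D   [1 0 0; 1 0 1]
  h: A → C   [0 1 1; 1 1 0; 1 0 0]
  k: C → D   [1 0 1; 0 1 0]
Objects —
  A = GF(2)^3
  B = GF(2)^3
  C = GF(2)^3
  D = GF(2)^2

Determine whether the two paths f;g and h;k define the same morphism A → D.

1) trace f;g:
  e0=⟨1,0,0⟩ f→⟨1,1,1⟩ g→⟨1,0⟩
  e1=⟨0,1,0⟩ f→⟨1,1,0⟩ g→⟨1,1⟩
  e2=⟨0,0,1⟩ f→⟨1,0,1⟩ g→⟨1,0⟩
  composite₁ = [1 1 1; 0 1 0]
2) trace h;k:
  e0=⟨1,0,0⟩ h→⟨0,1,1⟩ k→⟨1,1⟩
  e1=⟨0,1,0⟩ h→⟨1,1,0⟩ k→⟨1,1⟩
  e2=⟨0,0,1⟩ h→⟨1,0,0⟩ k→⟨1,0⟩
  composite₂ = [1 1 1; 1 1 0]
Equal? distinct morphisms ✗

Answer: DOES NOT COMMUTE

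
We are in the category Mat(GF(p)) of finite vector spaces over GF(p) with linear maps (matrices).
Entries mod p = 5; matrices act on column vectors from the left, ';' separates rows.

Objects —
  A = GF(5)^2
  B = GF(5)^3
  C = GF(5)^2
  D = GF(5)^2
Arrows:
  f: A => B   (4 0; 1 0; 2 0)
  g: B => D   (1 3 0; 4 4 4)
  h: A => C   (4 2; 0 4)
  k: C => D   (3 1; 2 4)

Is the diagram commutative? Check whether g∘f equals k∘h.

1) trace f;g:
  e0=⟨1,0⟩ f=>⟨4,1,2⟩ g=>⟨2,3⟩
  e1=⟨0,1⟩ f=>⟨0,0,0⟩ g=>⟨0,0⟩
  result₁ = (2 0; 3 0)
2) trace h;k:
  e0=⟨1,0⟩ h=>⟨4,0⟩ k=>⟨2,3⟩
  e1=⟨0,1⟩ h=>⟨2,4⟩ k=>⟨0,0⟩
  result₂ = (2 0; 3 0)
Equal? same morphism ✓

Answer: COMMUTES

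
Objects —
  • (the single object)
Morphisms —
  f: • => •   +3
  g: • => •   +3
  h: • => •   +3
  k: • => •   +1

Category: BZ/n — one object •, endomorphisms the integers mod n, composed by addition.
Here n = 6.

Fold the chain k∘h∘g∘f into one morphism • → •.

Answer: +4

Work:
  0 +3≡3 +3≡0 +3≡3 +1≡4  (mod 6)
result: +4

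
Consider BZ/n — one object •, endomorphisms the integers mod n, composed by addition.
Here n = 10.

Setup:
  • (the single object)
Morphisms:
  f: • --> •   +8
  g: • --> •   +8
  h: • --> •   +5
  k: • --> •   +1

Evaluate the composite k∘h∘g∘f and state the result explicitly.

  0 +8≡8 +8≡6 +5≡1 +1≡2  (mod 10)
result: +2

Answer: +2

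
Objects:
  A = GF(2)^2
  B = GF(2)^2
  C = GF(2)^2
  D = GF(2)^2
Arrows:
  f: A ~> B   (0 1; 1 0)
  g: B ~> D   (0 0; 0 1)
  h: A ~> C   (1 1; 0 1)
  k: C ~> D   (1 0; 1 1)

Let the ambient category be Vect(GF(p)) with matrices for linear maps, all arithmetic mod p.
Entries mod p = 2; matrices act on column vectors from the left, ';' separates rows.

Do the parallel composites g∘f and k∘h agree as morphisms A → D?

1) trace f;g:
  e0=⟨1,0⟩ f~>⟨0,1⟩ g~>⟨0,1⟩
  e1=⟨0,1⟩ f~>⟨1,0⟩ g~>⟨0,0⟩
  result₁ = (0 0; 1 0)
2) trace h;k:
  e0=⟨1,0⟩ h~>⟨1,0⟩ k~>⟨1,1⟩
  e1=⟨0,1⟩ h~>⟨1,1⟩ k~>⟨1,0⟩
  result₂ = (1 1; 1 0)
Equal? distinct morphisms ✗

Answer: DOES NOT COMMUTE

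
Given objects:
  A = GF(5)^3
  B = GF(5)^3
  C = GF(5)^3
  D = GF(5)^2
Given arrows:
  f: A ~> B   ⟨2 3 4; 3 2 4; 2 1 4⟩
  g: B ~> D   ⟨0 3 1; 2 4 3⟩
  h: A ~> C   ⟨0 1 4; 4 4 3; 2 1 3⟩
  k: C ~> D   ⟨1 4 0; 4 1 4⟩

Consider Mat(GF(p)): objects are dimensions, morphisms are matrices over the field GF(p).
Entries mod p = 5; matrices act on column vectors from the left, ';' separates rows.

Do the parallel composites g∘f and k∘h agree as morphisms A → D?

Answer: COMMUTES

Trace:
Path 1 = f;g:
  e0=[1,0,0] f~>[2,3,2] g~>[1,2]
  e1=[0,1,0] f~>[3,2,1] g~>[2,2]
  e2=[0,0,1] f~>[4,4,4] g~>[1,1]
  result₁ = ⟨1 2 1; 2 2 1⟩
Path 2 = h;k:
  e0=[1,0,0] h~>[0,4,2] k~>[1,2]
  e1=[0,1,0] h~>[1,4,1] k~>[2,2]
  e2=[0,0,1] h~>[4,3,3] k~>[1,1]
  result₂ = ⟨1 2 1; 2 2 1⟩
Equal? YES — commutes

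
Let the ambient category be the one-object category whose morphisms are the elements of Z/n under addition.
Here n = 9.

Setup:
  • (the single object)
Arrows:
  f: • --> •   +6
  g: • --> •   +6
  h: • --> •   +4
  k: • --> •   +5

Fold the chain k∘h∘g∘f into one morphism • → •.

Answer: +3

Work:
  0 +6≡6 +6≡3 +4≡7 +5≡3  (mod 9)
⟦path⟧: +3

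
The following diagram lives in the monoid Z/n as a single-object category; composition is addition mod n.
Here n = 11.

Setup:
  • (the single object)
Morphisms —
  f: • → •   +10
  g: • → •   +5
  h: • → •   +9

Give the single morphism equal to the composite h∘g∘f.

Answer: +2

Trace:
  0 +10≡10 +5≡4 +9≡2  (mod 11)
result: +2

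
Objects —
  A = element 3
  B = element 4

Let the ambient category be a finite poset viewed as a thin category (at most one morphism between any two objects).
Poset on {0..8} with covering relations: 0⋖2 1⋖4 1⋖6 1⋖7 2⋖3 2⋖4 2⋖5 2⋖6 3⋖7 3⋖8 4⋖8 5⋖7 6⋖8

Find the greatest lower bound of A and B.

Answer: A∧B = 2

Work:
Common predecessors of 3,4: {0,2}
  0 ⊑ 2
  2 ⊑ 2
glb = 2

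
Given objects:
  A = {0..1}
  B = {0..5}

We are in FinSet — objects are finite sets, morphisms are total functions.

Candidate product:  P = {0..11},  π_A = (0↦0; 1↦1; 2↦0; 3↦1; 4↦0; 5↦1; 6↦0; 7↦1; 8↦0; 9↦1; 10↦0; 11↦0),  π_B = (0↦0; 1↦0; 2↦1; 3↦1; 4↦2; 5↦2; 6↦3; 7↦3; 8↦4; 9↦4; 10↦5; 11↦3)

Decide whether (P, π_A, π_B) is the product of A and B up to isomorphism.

|A|·|B| = 2·6 = 12;  |P| = 12
Check the pairing map k ↦ (π_A(k), π_B(k)):
  0 ↦ (0,0)
  1 ↦ (1,0)
  2 ↦ (0,1)
  3 ↦ (1,1)
  4 ↦ (0,2)
  5 ↦ (1,2)
  6 ↦ (0,3)
  7 ↦ (1,3)
  8 ↦ (0,4)
  9 ↦ (1,4)
  10 ↦ (0,5)
  11 ↦ (0,3)  ✗ repeats pair of k=6
distinct pairs in image: 11 / 12 needed
  → (0,3) hit at k=6 and k=11

Answer: NOT A VALID PRODUCT — duplicate pair at indices 6,11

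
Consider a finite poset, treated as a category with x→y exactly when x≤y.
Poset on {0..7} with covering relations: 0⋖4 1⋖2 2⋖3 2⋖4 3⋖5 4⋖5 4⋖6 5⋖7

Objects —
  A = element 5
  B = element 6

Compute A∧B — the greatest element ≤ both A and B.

Answer: A∧B = 4

Derivation:
Common predecessors of 5,6: {0,1,2,4}
  0 <= 4
  1 <= 4
  2 <= 4
  4 <= 4
glb = 4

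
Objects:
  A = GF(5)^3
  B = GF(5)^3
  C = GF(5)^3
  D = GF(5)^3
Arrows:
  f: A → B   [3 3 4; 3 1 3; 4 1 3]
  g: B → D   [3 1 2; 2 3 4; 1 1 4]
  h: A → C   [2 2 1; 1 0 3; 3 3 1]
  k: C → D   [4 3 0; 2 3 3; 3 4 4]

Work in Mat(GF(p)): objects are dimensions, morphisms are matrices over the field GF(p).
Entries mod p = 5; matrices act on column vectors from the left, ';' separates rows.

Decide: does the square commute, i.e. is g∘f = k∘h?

1) trace f;g:
  e0=(1,0,0) f→(3,3,4) g→(0,1,2)
  e1=(0,1,0) f→(3,1,1) g→(2,3,3)
  e2=(0,0,1) f→(4,3,3) g→(1,4,4)
  result₁ = [0 2 1; 1 3 4; 2 3 4]
2) trace h;k:
  e0=(1,0,0) h→(2,1,3) k→(1,1,2)
  e1=(0,1,0) h→(2,0,3) k→(3,3,3)
  e2=(0,0,1) h→(1,3,1) k→(3,4,4)
  result₂ = [1 3 3; 1 3 4; 2 3 4]
Equal? differ; not commutative

Answer: DOES NOT COMMUTE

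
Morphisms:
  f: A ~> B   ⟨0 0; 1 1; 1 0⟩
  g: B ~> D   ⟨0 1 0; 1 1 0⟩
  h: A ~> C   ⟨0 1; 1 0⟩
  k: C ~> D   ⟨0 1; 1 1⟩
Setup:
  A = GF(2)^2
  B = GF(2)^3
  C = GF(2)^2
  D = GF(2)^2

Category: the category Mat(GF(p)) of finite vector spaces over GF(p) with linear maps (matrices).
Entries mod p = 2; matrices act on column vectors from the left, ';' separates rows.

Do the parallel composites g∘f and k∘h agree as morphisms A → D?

Answer: DOES NOT COMMUTE

Work:
Along f;g (path 1):
  e0=[1,0] f~>[0,1,1] g~>[1,1]
  e1=[0,1] f~>[0,1,0] g~>[1,1]
  result₁ = ⟨1 1; 1 1⟩
Along h;k (path 2):
  e0=[1,0] h~>[0,1] k~>[1,1]
  e1=[0,1] h~>[1,0] k~>[0,1]
  result₂ = ⟨1 0; 1 1⟩
Equal? distinct morphisms ✗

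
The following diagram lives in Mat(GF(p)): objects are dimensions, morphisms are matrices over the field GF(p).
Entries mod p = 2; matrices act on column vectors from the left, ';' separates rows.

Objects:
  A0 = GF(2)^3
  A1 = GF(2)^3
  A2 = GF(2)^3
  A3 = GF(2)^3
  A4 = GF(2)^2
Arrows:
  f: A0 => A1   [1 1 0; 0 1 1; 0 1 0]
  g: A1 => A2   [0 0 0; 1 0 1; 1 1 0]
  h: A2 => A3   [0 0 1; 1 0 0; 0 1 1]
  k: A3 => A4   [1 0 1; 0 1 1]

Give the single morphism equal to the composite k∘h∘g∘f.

  e0=⟨1,0,0⟩ f=>⟨1,0,0⟩ g=>⟨0,1,1⟩ h=>⟨1,0,0⟩ k=>⟨1,0⟩
  e1=⟨0,1,0⟩ f=>⟨1,1,1⟩ g=>⟨0,0,0⟩ h=>⟨0,0,0⟩ k=>⟨0,0⟩
  e2=⟨0,0,1⟩ f=>⟨0,1,0⟩ g=>⟨0,0,1⟩ h=>⟨1,0,1⟩ k=>⟨0,1⟩
result: [1 0 0; 0 0 1]

Answer: [1 0 0; 0 0 1]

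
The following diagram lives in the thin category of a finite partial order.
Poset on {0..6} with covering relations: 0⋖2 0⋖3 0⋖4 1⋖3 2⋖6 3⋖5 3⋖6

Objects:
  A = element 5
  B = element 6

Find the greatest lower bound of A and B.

Lower bounds of A=5 and B=6: {0,1,3}
  0 ⊑ 3
  1 ⊑ 3
  3 ⊑ 3
glb = 3

Answer: A∧B = 3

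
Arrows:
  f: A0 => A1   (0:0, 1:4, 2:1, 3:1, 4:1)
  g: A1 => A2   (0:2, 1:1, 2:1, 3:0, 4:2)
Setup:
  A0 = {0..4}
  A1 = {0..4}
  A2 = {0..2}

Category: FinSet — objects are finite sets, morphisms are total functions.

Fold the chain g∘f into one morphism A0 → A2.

  0 f=>0 g=>2
  1 f=>4 g=>2
  2 f=>1 g=>1
  3 f=>1 g=>1
  4 f=>1 g=>1
⟦path⟧: (0:2, 1:2, 2:1, 3:1, 4:1)

Answer: (0:2, 1:2, 2:1, 3:1, 4:1)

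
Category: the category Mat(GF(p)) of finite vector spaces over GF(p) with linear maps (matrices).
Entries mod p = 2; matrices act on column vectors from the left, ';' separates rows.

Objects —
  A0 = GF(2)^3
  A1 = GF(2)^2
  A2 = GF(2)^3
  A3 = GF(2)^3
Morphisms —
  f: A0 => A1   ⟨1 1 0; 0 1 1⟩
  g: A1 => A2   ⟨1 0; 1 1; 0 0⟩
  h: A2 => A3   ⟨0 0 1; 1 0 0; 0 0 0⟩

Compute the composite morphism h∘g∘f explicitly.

  e0=[1,0,0] f=>[1,0] g=>[1,1,0] h=>[0,1,0]
  e1=[0,1,0] f=>[1,1] g=>[1,0,0] h=>[0,1,0]
  e2=[0,0,1] f=>[0,1] g=>[0,1,0] h=>[0,0,0]
result: ⟨0 0 0; 1 1 0; 0 0 0⟩

Answer: ⟨0 0 0; 1 1 0; 0 0 0⟩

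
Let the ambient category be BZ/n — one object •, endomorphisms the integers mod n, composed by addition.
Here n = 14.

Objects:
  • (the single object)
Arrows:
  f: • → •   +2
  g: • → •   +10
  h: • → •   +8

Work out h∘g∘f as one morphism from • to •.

Answer: +6

Trace:
  0 +2≡2 +10≡12 +8≡6  (mod 14)
result: +6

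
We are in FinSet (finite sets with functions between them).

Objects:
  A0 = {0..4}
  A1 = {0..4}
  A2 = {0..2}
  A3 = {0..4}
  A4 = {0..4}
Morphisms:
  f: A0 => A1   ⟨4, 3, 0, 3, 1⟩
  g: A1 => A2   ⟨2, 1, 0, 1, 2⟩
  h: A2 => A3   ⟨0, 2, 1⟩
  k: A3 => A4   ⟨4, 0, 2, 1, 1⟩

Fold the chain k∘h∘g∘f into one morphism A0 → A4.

  0 f=>4 g=>2 h=>1 k=>0
  1 f=>3 g=>1 h=>2 k=>2
  2 f=>0 g=>2 h=>1 k=>0
  3 f=>3 g=>1 h=>2 k=>2
  4 f=>1 g=>1 h=>2 k=>2
result: ⟨0, 2, 0, 2, 2⟩

Answer: ⟨0, 2, 0, 2, 2⟩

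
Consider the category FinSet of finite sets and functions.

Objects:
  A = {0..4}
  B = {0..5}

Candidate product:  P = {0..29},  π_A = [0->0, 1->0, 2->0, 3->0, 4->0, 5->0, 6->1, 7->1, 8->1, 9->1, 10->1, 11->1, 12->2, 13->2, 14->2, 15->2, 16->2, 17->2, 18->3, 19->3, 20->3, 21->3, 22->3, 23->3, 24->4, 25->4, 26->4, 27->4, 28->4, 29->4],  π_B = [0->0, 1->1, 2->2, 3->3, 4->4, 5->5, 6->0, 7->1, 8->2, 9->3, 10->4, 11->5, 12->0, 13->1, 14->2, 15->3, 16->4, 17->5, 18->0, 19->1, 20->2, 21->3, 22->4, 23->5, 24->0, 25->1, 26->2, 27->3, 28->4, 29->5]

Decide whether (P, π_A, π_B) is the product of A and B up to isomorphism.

Answer: VALID PRODUCT

Derivation:
|A|·|B| = 5·6 = 30;  |P| = 30
Check the pairing map k ↦ (π_A(k), π_B(k)):
  0 -> (0,0)
  1 -> (0,1)
  2 -> (0,2)
  3 -> (0,3)
  4 -> (0,4)
  5 -> (0,5)
  6 -> (1,0)
  7 -> (1,1)
  8 -> (1,2)
  9 -> (1,3)
  10 -> (1,4)
  11 -> (1,5)
  12 -> (2,0)
  13 -> (2,1)
  14 -> (2,2)
  15 -> (2,3)
  16 -> (2,4)
  17 -> (2,5)
  18 -> (3,0)
  19 -> (3,1)
  20 -> (3,2)
  21 -> (3,3)
  22 -> (3,4)
  23 -> (3,5)
  24 -> (4,0)
  25 -> (4,1)
  26 -> (4,2)
  27 -> (4,3)
  28 -> (4,4)
  29 -> (4,5)
distinct pairs in image: 30 / 30 needed
  → bijection onto A×B; projections well-typed.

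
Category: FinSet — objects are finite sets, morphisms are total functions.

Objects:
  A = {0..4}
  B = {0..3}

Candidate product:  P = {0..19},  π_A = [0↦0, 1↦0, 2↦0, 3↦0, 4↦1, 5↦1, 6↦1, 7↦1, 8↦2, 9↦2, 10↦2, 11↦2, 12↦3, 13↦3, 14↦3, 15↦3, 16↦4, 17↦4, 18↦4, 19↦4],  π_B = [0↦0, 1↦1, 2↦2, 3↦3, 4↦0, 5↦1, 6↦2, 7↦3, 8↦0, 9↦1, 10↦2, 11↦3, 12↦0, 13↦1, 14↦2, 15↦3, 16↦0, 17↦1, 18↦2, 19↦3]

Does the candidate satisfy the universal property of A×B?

Answer: VALID PRODUCT

Work:
|A|·|B| = 5·4 = 20;  |P| = 20
Check the pairing map k ↦ (π_A(k), π_B(k)):
  0 ↦ (0,0)
  1 ↦ (0,1)
  2 ↦ (0,2)
  3 ↦ (0,3)
  4 ↦ (1,0)
  5 ↦ (1,1)
  6 ↦ (1,2)
  7 ↦ (1,3)
  8 ↦ (2,0)
  9 ↦ (2,1)
  10 ↦ (2,2)
  11 ↦ (2,3)
  12 ↦ (3,0)
  13 ↦ (3,1)
  14 ↦ (3,2)
  15 ↦ (3,3)
  16 ↦ (4,0)
  17 ↦ (4,1)
  18 ↦ (4,2)
  19 ↦ (4,3)
distinct pairs in image: 20 / 20 needed
  → bijection onto A×B; projections well-typed.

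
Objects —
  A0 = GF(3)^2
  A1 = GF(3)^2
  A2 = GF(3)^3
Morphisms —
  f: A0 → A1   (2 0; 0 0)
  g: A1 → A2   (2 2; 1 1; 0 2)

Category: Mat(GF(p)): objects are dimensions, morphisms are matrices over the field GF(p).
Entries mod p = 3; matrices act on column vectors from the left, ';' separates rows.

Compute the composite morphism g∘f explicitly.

  e0=(1,0) f→(2,0) g→(1,2,0)
  e1=(0,1) f→(0,0) g→(0,0,0)
result: (1 0; 2 0; 0 0)

Answer: (1 0; 2 0; 0 0)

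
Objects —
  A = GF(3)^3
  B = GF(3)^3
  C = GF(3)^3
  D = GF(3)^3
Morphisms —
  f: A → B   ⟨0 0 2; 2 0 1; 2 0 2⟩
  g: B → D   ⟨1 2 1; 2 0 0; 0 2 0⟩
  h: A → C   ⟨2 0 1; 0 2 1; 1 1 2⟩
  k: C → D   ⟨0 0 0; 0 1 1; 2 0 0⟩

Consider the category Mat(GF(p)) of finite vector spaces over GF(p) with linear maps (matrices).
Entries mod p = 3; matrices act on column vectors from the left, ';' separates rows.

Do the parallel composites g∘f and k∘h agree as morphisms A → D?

Answer: DOES NOT COMMUTE

Trace:
Along f;g (path 1):
  e0=(1,0,0) f→(0,2,2) g→(0,0,1)
  e1=(0,1,0) f→(0,0,0) g→(0,0,0)
  e2=(0,0,1) f→(2,1,2) g→(0,1,2)
  composite₁ = ⟨0 0 0; 0 0 1; 1 0 2⟩
Along h;k (path 2):
  e0=(1,0,0) h→(2,0,1) k→(0,1,1)
  e1=(0,1,0) h→(0,2,1) k→(0,0,0)
  e2=(0,0,1) h→(1,1,2) k→(0,0,2)
  composite₂ = ⟨0 0 0; 1 0 0; 1 0 2⟩
Equal? NO — does not commute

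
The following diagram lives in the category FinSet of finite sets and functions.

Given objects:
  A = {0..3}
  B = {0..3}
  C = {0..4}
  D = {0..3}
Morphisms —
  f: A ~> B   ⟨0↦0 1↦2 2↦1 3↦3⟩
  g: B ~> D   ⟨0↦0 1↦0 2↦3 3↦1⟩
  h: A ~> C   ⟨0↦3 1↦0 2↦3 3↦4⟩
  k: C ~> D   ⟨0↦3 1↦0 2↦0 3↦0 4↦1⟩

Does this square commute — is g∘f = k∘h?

Answer: COMMUTES

Trace:
Along f;g (path 1):
  0 f~>0 g~>0
  1 f~>2 g~>3
  2 f~>1 g~>0
  3 f~>3 g~>1
  composite₁ = ⟨0↦0 1↦3 2↦0 3↦1⟩
Along h;k (path 2):
  0 h~>3 k~>0
  1 h~>0 k~>3
  2 h~>3 k~>0
  3 h~>4 k~>1
  composite₂ = ⟨0↦0 1↦3 2↦0 3↦1⟩
Equal? equal; square commutes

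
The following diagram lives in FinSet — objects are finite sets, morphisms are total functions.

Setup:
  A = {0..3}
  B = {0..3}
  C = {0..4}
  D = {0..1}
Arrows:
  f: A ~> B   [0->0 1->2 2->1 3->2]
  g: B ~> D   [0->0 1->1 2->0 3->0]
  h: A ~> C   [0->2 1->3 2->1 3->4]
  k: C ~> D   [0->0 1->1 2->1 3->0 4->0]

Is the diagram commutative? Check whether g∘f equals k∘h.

Answer: DOES NOT COMMUTE

Trace:
Along f;g (path 1):
  0 f~>0 g~>0
  1 f~>2 g~>0
  2 f~>1 g~>1
  3 f~>2 g~>0
  result₁ = [0->0 1->0 2->1 3->0]
Along h;k (path 2):
  0 h~>2 k~>1
  1 h~>3 k~>0
  2 h~>1 k~>1
  3 h~>4 k~>0
  result₂ = [0->1 1->0 2->1 3->0]
Equal? differ; not commutative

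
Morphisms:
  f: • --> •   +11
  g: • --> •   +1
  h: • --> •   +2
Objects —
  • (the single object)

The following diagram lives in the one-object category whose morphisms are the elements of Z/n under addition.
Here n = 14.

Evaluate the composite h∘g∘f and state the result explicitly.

  0 +11≡11 +1≡12 +2≡0  (mod 14)
⟦path⟧: +0

Answer: +0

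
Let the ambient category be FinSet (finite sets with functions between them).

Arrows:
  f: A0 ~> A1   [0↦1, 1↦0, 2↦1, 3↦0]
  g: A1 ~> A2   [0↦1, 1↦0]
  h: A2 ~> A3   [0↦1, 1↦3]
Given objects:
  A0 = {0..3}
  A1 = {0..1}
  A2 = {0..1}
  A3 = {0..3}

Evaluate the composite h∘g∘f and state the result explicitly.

Answer: [0↦1, 1↦3, 2↦1, 3↦3]

Trace:
  0 f~>1 g~>0 h~>1
  1 f~>0 g~>1 h~>3
  2 f~>1 g~>0 h~>1
  3 f~>0 g~>1 h~>3
⟦path⟧: [0↦1, 1↦3, 2↦1, 3↦3]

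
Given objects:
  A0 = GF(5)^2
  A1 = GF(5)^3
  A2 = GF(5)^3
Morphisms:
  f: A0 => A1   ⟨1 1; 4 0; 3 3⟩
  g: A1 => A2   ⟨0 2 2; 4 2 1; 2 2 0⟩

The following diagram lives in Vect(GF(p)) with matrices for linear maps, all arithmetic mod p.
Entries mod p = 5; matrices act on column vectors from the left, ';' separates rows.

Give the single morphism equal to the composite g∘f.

Answer: ⟨4 1; 0 2; 0 2⟩

Trace:
  e0=(1,0) f=>(1,4,3) g=>(4,0,0)
  e1=(0,1) f=>(1,0,3) g=>(1,2,2)
⟦path⟧: ⟨4 1; 0 2; 0 2⟩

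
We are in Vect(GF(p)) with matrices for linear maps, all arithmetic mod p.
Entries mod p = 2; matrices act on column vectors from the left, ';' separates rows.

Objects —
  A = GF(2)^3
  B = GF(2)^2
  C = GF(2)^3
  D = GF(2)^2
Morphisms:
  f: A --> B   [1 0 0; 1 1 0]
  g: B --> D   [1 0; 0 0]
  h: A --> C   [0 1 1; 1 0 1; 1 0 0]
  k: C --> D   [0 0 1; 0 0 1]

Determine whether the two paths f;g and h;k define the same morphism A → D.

Answer: DOES NOT COMMUTE

Derivation:
Along f;g (path 1):
  e0=(1,0,0) f-->(1,1) g-->(1,0)
  e1=(0,1,0) f-->(0,1) g-->(0,0)
  e2=(0,0,1) f-->(0,0) g-->(0,0)
  result₁ = [1 0 0; 0 0 0]
Along h;k (path 2):
  e0=(1,0,0) h-->(0,1,1) k-->(1,1)
  e1=(0,1,0) h-->(1,0,0) k-->(0,0)
  e2=(0,0,1) h-->(1,1,0) k-->(0,0)
  result₂ = [1 0 0; 1 0 0]
Equal? NO — does not commute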